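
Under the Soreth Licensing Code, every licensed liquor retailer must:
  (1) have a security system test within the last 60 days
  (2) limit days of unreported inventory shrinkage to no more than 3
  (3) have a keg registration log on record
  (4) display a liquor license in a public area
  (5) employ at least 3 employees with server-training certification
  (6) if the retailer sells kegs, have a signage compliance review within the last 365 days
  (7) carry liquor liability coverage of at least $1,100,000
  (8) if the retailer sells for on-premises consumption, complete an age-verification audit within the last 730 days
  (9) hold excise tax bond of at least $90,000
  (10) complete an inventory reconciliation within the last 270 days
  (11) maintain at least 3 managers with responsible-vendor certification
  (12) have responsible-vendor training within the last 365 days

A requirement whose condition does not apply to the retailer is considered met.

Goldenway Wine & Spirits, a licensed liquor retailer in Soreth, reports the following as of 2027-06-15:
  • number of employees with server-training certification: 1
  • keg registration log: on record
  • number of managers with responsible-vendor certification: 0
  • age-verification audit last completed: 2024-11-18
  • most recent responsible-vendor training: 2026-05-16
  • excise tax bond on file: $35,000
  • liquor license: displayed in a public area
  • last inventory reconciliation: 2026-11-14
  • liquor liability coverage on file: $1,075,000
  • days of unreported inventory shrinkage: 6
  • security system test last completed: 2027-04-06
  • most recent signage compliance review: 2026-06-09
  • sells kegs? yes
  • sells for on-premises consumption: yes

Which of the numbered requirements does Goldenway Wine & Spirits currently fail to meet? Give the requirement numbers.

1, 2, 5, 6, 7, 8, 9, 11, 12

1. security system test 70 days ago vs limit 60 → not met
2. days of unreported inventory shrinkage 6 > 3 → not met
3. keg registration log present → met
4. liquor license present → met
5. employees with server-training certification 1 < 3 → not met
6. condition 'sells kegs' holds; signage compliance review 371 days ago vs limit 365 → not met
7. liquor liability coverage $1,075,000 < $1,100,000 → not met
8. condition 'sells for on-premises consumption' holds; age-verification audit 939 days ago vs limit 730 → not met
9. excise tax bond $35,000 < $90,000 → not met
10. inventory reconciliation 213 days ago vs limit 270 → met
11. managers with responsible-vendor certification 0 < 3 → not met
12. responsible-vendor training 395 days ago vs limit 365 → not met
Not met: 1, 2, 5, 6, 7, 8, 9, 11, 12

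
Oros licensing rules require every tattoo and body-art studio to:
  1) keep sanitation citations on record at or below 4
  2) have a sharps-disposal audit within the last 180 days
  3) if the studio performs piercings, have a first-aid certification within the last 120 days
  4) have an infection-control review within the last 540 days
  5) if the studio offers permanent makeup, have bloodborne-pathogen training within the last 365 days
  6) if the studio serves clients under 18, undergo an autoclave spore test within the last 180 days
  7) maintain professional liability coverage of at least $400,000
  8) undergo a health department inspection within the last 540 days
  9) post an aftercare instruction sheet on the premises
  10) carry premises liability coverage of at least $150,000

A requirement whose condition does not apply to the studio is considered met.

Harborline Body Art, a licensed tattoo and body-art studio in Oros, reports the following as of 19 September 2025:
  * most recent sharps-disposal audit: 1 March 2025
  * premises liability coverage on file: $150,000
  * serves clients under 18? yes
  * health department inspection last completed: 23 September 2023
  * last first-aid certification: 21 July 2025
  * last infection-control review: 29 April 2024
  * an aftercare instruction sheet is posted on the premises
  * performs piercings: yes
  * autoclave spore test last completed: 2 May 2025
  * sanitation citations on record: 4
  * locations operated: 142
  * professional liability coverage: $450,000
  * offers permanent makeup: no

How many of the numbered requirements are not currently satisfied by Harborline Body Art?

1. sanitation citations on record 4 ≤ 4 → met
2. sharps-disposal audit 202 days ago vs limit 180 → not met
3. condition 'performs piercings' holds; first-aid certification 60 days ago vs limit 120 → met
4. infection-control review 508 days ago vs limit 540 → met
5. condition 'offers permanent makeup' does not hold → requirement n/a → met
6. condition 'serves clients under 18' holds; autoclave spore test 140 days ago vs limit 180 → met
7. professional liability coverage $450,000 ≥ $400,000 → met
8. health department inspection 727 days ago vs limit 540 → not met
9. aftercare instruction sheet present → met
10. premises liability coverage $150,000 ≥ $150,000 → met
Not met: 2 of 10

2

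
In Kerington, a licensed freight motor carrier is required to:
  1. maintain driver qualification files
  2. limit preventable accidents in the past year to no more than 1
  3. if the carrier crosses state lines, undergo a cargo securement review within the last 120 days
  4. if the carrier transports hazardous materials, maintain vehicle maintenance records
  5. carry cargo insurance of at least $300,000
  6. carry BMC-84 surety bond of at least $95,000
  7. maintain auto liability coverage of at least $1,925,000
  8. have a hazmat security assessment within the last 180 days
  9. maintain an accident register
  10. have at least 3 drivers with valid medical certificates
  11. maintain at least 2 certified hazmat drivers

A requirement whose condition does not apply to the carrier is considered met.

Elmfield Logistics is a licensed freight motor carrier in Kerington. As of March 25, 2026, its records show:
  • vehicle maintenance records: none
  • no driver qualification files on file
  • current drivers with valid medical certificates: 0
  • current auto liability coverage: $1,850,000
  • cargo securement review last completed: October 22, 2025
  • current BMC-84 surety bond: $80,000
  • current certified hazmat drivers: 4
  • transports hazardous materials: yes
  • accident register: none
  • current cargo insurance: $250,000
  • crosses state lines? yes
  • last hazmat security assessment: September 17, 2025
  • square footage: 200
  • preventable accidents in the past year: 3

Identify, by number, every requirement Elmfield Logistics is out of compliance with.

1, 2, 3, 4, 5, 6, 7, 8, 9, 10

1. driver qualification files absent → not met
2. preventable accidents in the past year 3 > 1 → not met
3. condition 'crosses state lines' holds; cargo securement review 154 days ago vs limit 120 → not met
4. condition 'transports hazardous materials' holds; vehicle maintenance records absent → not met
5. cargo insurance $250,000 < $300,000 → not met
6. BMC-84 surety bond $80,000 < $95,000 → not met
7. auto liability coverage $1,850,000 < $1,925,000 → not met
8. hazmat security assessment 189 days ago vs limit 180 → not met
9. accident register absent → not met
10. drivers with valid medical certificates 0 < 3 → not met
11. certified hazmat drivers 4 ≥ 2 → met
Not met: 1, 2, 3, 4, 5, 6, 7, 8, 9, 10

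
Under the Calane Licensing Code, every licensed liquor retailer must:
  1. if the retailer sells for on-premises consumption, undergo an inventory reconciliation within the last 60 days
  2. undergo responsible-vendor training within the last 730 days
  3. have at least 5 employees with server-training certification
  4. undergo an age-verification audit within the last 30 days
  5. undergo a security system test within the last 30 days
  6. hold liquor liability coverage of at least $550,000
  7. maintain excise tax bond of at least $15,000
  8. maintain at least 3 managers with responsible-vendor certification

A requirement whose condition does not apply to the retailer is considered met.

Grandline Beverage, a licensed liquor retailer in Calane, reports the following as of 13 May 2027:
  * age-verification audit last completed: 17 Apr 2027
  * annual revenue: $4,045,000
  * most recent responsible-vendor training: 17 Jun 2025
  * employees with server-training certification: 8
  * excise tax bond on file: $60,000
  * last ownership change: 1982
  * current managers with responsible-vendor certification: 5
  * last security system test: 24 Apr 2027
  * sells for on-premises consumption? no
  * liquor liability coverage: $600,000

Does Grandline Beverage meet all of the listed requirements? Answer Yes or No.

1. condition 'sells for on-premises consumption' does not hold → requirement n/a → met
2. responsible-vendor training 695 days ago vs limit 730 → met
3. employees with server-training certification 8 ≥ 5 → met
4. age-verification audit 26 days ago vs limit 30 → met
5. security system test 19 days ago vs limit 30 → met
6. liquor liability coverage $600,000 ≥ $550,000 → met
7. excise tax bond $60,000 ≥ $15,000 → met
8. managers with responsible-vendor certification 5 ≥ 3 → met
All met.

Yes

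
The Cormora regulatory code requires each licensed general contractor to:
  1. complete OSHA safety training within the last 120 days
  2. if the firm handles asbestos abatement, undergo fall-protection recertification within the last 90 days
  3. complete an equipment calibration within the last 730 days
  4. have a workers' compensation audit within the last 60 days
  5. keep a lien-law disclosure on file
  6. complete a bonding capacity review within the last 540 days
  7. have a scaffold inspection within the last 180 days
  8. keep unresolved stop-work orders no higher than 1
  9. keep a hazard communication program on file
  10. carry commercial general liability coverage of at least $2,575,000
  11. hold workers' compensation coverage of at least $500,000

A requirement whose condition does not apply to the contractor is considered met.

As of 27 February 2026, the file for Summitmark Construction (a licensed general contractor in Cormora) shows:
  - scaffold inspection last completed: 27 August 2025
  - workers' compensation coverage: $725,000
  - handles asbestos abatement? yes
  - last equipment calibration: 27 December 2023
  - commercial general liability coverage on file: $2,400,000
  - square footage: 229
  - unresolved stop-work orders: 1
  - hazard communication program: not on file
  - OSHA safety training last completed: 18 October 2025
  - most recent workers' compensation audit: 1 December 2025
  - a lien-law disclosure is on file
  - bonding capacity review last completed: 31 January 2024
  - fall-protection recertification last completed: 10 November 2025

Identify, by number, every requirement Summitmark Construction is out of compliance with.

1. OSHA safety training 132 days ago vs limit 120 → not met
2. condition 'handles asbestos abatement' holds; fall-protection recertification 109 days ago vs limit 90 → not met
3. equipment calibration 793 days ago vs limit 730 → not met
4. workers' compensation audit 88 days ago vs limit 60 → not met
5. lien-law disclosure present → met
6. bonding capacity review 758 days ago vs limit 540 → not met
7. scaffold inspection 184 days ago vs limit 180 → not met
8. unresolved stop-work orders 1 ≤ 1 → met
9. hazard communication program absent → not met
10. commercial general liability coverage $2,400,000 < $2,575,000 → not met
11. workers' compensation coverage $725,000 ≥ $500,000 → met
Not met: 1, 2, 3, 4, 6, 7, 9, 10

1, 2, 3, 4, 6, 7, 9, 10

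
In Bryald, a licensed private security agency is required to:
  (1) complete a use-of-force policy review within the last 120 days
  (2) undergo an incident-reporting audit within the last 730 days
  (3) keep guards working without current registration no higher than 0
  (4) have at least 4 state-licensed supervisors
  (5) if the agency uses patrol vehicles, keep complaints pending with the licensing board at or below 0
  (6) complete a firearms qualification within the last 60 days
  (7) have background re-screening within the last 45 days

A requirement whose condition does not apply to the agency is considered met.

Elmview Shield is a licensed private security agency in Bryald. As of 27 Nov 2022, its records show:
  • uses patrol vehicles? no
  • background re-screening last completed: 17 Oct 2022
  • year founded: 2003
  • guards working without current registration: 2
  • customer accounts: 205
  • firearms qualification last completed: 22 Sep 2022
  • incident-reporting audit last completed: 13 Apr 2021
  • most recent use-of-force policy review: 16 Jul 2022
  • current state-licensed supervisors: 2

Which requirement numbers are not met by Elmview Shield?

1, 3, 4, 6

1. use-of-force policy review 134 days ago vs limit 120 → not met
2. incident-reporting audit 593 days ago vs limit 730 → met
3. guards working without current registration 2 > 0 → not met
4. state-licensed supervisors 2 < 4 → not met
5. condition 'uses patrol vehicles' does not hold → requirement n/a → met
6. firearms qualification 66 days ago vs limit 60 → not met
7. background re-screening 41 days ago vs limit 45 → met
Not met: 1, 3, 4, 6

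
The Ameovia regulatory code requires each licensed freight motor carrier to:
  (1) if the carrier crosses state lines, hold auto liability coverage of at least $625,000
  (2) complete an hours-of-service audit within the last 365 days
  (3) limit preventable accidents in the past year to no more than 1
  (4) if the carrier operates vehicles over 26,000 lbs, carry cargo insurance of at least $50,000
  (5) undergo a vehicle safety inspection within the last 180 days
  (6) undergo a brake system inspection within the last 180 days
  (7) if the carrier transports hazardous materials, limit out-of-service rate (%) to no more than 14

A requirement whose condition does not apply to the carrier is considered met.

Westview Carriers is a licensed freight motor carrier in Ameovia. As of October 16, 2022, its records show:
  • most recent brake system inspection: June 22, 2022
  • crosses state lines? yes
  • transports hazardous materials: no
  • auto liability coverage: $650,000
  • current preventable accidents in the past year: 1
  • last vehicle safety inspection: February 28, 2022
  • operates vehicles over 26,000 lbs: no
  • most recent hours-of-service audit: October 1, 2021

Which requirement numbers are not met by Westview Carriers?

1. condition 'crosses state lines' holds; auto liability coverage $650,000 ≥ $625,000 → met
2. hours-of-service audit 380 days ago vs limit 365 → not met
3. preventable accidents in the past year 1 ≤ 1 → met
4. condition 'operates vehicles over 26,000 lbs' does not hold → requirement n/a → met
5. vehicle safety inspection 230 days ago vs limit 180 → not met
6. brake system inspection 116 days ago vs limit 180 → met
7. condition 'transports hazardous materials' does not hold → requirement n/a → met
Not met: 2, 5

2, 5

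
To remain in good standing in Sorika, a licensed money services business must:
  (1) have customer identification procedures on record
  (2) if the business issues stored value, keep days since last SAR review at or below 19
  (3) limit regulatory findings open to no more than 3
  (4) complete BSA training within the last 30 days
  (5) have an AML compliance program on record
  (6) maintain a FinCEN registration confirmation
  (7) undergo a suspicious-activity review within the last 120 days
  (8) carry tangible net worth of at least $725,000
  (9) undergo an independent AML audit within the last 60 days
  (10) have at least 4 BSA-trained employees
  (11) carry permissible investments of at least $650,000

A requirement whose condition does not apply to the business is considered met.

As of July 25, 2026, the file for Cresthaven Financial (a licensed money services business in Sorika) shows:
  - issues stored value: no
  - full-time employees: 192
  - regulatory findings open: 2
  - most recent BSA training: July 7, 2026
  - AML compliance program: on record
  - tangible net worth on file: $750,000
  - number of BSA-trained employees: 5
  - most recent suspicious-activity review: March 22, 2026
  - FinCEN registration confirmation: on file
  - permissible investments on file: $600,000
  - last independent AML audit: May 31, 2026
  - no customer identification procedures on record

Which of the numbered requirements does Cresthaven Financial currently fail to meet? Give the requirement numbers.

1, 7, 11

1. customer identification procedures absent → not met
2. condition 'issues stored value' does not hold → requirement n/a → met
3. regulatory findings open 2 ≤ 3 → met
4. BSA training 18 days ago vs limit 30 → met
5. AML compliance program present → met
6. FinCEN registration confirmation present → met
7. suspicious-activity review 125 days ago vs limit 120 → not met
8. tangible net worth $750,000 ≥ $725,000 → met
9. independent AML audit 55 days ago vs limit 60 → met
10. BSA-trained employees 5 ≥ 4 → met
11. permissible investments $600,000 < $650,000 → not met
Not met: 1, 7, 11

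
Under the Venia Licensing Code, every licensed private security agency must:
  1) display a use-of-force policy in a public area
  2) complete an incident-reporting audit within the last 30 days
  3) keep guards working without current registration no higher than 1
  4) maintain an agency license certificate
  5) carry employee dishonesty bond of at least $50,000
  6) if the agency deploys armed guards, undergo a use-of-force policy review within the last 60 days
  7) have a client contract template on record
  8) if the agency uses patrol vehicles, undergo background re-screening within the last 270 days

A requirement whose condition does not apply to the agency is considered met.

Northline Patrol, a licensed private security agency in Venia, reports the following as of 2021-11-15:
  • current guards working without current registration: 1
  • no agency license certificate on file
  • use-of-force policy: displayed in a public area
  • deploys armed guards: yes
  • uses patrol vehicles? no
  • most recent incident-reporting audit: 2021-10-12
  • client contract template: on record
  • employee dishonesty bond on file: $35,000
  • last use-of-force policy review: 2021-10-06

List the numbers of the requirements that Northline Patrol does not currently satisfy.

1. use-of-force policy present → met
2. incident-reporting audit 34 days ago vs limit 30 → not met
3. guards working without current registration 1 ≤ 1 → met
4. agency license certificate absent → not met
5. employee dishonesty bond $35,000 < $50,000 → not met
6. condition 'deploys armed guards' holds; use-of-force policy review 40 days ago vs limit 60 → met
7. client contract template present → met
8. condition 'uses patrol vehicles' does not hold → requirement n/a → met
Not met: 2, 4, 5

2, 4, 5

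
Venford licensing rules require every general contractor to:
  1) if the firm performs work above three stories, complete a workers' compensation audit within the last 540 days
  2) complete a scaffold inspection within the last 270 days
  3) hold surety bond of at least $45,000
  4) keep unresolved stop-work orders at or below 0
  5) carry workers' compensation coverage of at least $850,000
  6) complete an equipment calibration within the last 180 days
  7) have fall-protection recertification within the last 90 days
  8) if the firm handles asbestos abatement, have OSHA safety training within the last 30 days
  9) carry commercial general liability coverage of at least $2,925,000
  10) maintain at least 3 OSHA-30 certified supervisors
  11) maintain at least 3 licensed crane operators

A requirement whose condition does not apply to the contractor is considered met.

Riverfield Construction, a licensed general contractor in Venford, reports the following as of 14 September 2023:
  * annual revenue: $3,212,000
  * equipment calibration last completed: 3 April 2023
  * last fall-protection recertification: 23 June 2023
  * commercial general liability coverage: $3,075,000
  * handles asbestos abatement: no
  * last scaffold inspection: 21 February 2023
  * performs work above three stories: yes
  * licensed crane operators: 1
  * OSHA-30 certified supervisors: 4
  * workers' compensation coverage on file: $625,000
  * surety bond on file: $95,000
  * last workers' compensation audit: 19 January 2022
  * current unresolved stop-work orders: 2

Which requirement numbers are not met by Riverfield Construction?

1. condition 'performs work above three stories' holds; workers' compensation audit 603 days ago vs limit 540 → not met
2. scaffold inspection 205 days ago vs limit 270 → met
3. surety bond $95,000 ≥ $45,000 → met
4. unresolved stop-work orders 2 > 0 → not met
5. workers' compensation coverage $625,000 < $850,000 → not met
6. equipment calibration 164 days ago vs limit 180 → met
7. fall-protection recertification 83 days ago vs limit 90 → met
8. condition 'handles asbestos abatement' does not hold → requirement n/a → met
9. commercial general liability coverage $3,075,000 ≥ $2,925,000 → met
10. OSHA-30 certified supervisors 4 ≥ 3 → met
11. licensed crane operators 1 < 3 → not met
Not met: 1, 4, 5, 11

1, 4, 5, 11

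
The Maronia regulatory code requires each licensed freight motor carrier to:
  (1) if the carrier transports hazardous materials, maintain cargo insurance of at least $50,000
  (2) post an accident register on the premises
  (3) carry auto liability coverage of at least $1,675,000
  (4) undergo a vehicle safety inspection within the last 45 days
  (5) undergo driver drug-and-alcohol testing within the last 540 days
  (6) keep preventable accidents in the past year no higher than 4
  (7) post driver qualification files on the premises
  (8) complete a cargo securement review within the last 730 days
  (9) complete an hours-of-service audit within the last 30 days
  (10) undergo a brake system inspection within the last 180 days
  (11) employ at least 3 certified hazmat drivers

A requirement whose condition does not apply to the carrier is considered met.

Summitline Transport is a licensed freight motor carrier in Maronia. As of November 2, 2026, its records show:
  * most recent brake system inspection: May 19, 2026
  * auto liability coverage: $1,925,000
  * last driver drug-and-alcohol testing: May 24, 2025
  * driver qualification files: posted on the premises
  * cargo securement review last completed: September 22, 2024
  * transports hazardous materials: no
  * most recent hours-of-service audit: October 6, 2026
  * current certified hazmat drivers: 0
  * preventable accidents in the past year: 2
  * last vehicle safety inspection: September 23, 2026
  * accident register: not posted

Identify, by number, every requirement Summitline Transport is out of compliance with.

2, 8, 11

1. condition 'transports hazardous materials' does not hold → requirement n/a → met
2. accident register absent → not met
3. auto liability coverage $1,925,000 ≥ $1,675,000 → met
4. vehicle safety inspection 40 days ago vs limit 45 → met
5. driver drug-and-alcohol testing 527 days ago vs limit 540 → met
6. preventable accidents in the past year 2 ≤ 4 → met
7. driver qualification files present → met
8. cargo securement review 771 days ago vs limit 730 → not met
9. hours-of-service audit 27 days ago vs limit 30 → met
10. brake system inspection 167 days ago vs limit 180 → met
11. certified hazmat drivers 0 < 3 → not met
Not met: 2, 8, 11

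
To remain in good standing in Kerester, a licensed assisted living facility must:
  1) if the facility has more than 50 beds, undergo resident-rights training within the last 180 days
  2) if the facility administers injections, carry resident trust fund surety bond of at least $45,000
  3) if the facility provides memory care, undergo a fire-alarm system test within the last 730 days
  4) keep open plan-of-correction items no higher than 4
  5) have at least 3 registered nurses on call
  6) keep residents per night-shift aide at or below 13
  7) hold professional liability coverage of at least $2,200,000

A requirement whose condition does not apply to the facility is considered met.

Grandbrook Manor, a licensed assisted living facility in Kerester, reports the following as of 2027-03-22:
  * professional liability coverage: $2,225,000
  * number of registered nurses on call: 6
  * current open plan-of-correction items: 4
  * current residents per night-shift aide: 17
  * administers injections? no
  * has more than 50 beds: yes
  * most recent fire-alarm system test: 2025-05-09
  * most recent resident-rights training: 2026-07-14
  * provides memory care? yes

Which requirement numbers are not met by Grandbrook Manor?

1. condition 'has more than 50 beds' holds; resident-rights training 251 days ago vs limit 180 → not met
2. condition 'administers injections' does not hold → requirement n/a → met
3. condition 'provides memory care' holds; fire-alarm system test 682 days ago vs limit 730 → met
4. open plan-of-correction items 4 ≤ 4 → met
5. registered nurses on call 6 ≥ 3 → met
6. residents per night-shift aide 17 > 13 → not met
7. professional liability coverage $2,225,000 ≥ $2,200,000 → met
Not met: 1, 6

1, 6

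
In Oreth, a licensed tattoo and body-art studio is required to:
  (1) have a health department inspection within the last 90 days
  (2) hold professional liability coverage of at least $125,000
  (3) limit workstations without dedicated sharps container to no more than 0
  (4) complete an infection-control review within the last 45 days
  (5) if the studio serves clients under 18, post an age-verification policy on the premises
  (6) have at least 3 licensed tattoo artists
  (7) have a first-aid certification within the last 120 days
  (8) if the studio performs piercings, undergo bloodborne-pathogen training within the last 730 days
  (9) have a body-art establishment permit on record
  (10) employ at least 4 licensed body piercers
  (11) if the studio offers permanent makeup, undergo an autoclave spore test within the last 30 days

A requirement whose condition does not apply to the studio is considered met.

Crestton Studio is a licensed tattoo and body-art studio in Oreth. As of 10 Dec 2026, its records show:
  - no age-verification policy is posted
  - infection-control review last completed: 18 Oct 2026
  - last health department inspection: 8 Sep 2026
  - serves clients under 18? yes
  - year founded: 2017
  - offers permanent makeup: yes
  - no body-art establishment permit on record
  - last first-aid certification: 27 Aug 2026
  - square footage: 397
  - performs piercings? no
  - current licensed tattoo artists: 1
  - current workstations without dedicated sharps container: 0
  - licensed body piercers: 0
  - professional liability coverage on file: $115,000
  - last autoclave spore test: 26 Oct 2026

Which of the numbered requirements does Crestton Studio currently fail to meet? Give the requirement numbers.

1, 2, 4, 5, 6, 9, 10, 11

1. health department inspection 93 days ago vs limit 90 → not met
2. professional liability coverage $115,000 < $125,000 → not met
3. workstations without dedicated sharps container 0 ≤ 0 → met
4. infection-control review 53 days ago vs limit 45 → not met
5. condition 'serves clients under 18' holds; age-verification policy absent → not met
6. licensed tattoo artists 1 < 3 → not met
7. first-aid certification 105 days ago vs limit 120 → met
8. condition 'performs piercings' does not hold → requirement n/a → met
9. body-art establishment permit absent → not met
10. licensed body piercers 0 < 4 → not met
11. condition 'offers permanent makeup' holds; autoclave spore test 45 days ago vs limit 30 → not met
Not met: 1, 2, 4, 5, 6, 9, 10, 11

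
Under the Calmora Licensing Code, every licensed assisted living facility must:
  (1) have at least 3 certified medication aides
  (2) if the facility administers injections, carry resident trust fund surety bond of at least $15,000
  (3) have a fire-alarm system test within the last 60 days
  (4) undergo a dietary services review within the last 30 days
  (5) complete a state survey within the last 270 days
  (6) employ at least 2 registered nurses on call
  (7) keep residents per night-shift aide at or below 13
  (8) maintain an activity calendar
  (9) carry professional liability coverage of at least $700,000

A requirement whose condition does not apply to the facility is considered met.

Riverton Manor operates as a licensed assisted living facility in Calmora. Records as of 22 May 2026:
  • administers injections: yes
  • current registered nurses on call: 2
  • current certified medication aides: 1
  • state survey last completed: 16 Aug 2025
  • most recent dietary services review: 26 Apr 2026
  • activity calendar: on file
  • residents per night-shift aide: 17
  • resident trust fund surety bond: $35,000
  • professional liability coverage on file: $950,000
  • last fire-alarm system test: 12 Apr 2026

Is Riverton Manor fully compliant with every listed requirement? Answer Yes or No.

No

1. certified medication aides 1 < 3 → not met
2. condition 'administers injections' holds; resident trust fund surety bond $35,000 ≥ $15,000 → met
3. fire-alarm system test 40 days ago vs limit 60 → met
4. dietary services review 26 days ago vs limit 30 → met
5. state survey 279 days ago vs limit 270 → not met
6. registered nurses on call 2 ≥ 2 → met
7. residents per night-shift aide 17 > 13 → not met
8. activity calendar present → met
9. professional liability coverage $950,000 ≥ $700,000 → met
Not met: 1, 5, 7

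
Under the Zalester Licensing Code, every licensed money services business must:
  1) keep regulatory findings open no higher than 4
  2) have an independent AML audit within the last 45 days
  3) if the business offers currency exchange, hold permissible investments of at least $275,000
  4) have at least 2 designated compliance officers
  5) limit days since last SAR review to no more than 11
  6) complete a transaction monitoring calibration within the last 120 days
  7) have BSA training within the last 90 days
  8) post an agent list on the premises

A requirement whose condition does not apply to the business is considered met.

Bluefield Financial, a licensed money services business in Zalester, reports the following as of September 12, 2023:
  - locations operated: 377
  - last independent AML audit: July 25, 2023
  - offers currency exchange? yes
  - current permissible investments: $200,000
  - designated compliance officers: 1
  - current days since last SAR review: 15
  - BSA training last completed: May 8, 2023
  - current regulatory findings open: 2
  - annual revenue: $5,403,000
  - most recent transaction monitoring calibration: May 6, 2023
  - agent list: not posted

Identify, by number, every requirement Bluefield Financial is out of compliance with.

1. regulatory findings open 2 ≤ 4 → met
2. independent AML audit 49 days ago vs limit 45 → not met
3. condition 'offers currency exchange' holds; permissible investments $200,000 < $275,000 → not met
4. designated compliance officers 1 < 2 → not met
5. days since last SAR review 15 > 11 → not met
6. transaction monitoring calibration 129 days ago vs limit 120 → not met
7. BSA training 127 days ago vs limit 90 → not met
8. agent list absent → not met
Not met: 2, 3, 4, 5, 6, 7, 8

2, 3, 4, 5, 6, 7, 8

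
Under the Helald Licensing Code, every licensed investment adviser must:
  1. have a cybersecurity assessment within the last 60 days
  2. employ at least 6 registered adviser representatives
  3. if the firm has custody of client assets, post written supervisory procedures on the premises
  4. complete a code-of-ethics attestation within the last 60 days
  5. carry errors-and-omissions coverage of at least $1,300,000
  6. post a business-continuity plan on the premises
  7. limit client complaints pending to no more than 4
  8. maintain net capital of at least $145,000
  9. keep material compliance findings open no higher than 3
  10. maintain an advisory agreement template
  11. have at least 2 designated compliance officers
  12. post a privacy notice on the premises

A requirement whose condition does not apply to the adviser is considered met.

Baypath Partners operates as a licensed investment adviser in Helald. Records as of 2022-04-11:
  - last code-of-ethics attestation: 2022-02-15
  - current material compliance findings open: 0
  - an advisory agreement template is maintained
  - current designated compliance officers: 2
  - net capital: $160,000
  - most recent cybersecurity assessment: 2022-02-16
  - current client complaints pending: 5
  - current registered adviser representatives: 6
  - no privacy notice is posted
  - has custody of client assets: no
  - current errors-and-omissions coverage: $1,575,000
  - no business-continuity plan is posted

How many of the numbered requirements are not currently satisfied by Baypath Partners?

3

1. cybersecurity assessment 54 days ago vs limit 60 → met
2. registered adviser representatives 6 ≥ 6 → met
3. condition 'has custody of client assets' does not hold → requirement n/a → met
4. code-of-ethics attestation 55 days ago vs limit 60 → met
5. errors-and-omissions coverage $1,575,000 ≥ $1,300,000 → met
6. business-continuity plan absent → not met
7. client complaints pending 5 > 4 → not met
8. net capital $160,000 ≥ $145,000 → met
9. material compliance findings open 0 ≤ 3 → met
10. advisory agreement template present → met
11. designated compliance officers 2 ≥ 2 → met
12. privacy notice absent → not met
Not met: 3 of 12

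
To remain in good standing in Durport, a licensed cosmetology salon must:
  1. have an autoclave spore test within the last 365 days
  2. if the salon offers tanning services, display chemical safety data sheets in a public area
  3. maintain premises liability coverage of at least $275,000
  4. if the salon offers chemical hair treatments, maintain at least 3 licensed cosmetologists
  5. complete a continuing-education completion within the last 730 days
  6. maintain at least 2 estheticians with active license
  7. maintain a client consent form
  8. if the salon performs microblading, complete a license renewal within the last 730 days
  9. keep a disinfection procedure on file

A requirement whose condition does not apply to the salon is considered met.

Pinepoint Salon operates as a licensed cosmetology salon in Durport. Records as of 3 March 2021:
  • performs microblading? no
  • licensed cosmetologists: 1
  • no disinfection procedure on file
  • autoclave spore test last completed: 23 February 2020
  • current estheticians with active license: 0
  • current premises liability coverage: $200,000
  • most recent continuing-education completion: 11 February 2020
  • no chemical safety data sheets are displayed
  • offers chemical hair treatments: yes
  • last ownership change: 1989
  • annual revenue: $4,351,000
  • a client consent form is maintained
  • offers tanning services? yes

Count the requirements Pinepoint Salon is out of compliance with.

6

1. autoclave spore test 374 days ago vs limit 365 → not met
2. condition 'offers tanning services' holds; chemical safety data sheets absent → not met
3. premises liability coverage $200,000 < $275,000 → not met
4. condition 'offers chemical hair treatments' holds; licensed cosmetologists 1 < 3 → not met
5. continuing-education completion 386 days ago vs limit 730 → met
6. estheticians with active license 0 < 2 → not met
7. client consent form present → met
8. condition 'performs microblading' does not hold → requirement n/a → met
9. disinfection procedure absent → not met
Not met: 6 of 9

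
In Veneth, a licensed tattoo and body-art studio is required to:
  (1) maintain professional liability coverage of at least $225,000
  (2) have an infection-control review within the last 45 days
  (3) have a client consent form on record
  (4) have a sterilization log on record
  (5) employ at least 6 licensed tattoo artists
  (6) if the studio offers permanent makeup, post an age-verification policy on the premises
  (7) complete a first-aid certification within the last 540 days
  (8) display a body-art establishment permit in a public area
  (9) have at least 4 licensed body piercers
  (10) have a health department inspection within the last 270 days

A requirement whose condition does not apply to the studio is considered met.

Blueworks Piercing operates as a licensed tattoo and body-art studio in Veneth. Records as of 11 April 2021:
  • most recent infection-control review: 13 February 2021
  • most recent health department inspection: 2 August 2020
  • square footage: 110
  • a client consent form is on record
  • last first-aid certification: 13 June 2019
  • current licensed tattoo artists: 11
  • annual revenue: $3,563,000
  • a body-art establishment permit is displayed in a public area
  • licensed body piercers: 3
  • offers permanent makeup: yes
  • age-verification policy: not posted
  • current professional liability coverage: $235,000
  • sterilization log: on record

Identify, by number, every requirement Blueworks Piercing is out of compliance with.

2, 6, 7, 9

1. professional liability coverage $235,000 ≥ $225,000 → met
2. infection-control review 57 days ago vs limit 45 → not met
3. client consent form present → met
4. sterilization log present → met
5. licensed tattoo artists 11 ≥ 6 → met
6. condition 'offers permanent makeup' holds; age-verification policy absent → not met
7. first-aid certification 668 days ago vs limit 540 → not met
8. body-art establishment permit present → met
9. licensed body piercers 3 < 4 → not met
10. health department inspection 252 days ago vs limit 270 → met
Not met: 2, 6, 7, 9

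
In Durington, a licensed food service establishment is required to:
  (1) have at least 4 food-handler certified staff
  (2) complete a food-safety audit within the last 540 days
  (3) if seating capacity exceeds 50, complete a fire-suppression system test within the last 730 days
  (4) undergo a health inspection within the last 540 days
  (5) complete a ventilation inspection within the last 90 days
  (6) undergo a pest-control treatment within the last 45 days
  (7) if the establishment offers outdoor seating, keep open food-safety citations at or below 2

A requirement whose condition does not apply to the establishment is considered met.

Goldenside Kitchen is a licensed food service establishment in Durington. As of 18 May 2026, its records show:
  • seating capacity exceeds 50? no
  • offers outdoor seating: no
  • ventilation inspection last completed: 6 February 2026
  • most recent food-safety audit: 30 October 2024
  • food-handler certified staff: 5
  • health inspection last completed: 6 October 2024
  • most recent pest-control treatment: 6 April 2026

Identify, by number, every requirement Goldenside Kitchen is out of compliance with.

2, 4, 5

1. food-handler certified staff 5 ≥ 4 → met
2. food-safety audit 565 days ago vs limit 540 → not met
3. condition 'seating capacity exceeds 50' does not hold → requirement n/a → met
4. health inspection 589 days ago vs limit 540 → not met
5. ventilation inspection 101 days ago vs limit 90 → not met
6. pest-control treatment 42 days ago vs limit 45 → met
7. condition 'offers outdoor seating' does not hold → requirement n/a → met
Not met: 2, 4, 5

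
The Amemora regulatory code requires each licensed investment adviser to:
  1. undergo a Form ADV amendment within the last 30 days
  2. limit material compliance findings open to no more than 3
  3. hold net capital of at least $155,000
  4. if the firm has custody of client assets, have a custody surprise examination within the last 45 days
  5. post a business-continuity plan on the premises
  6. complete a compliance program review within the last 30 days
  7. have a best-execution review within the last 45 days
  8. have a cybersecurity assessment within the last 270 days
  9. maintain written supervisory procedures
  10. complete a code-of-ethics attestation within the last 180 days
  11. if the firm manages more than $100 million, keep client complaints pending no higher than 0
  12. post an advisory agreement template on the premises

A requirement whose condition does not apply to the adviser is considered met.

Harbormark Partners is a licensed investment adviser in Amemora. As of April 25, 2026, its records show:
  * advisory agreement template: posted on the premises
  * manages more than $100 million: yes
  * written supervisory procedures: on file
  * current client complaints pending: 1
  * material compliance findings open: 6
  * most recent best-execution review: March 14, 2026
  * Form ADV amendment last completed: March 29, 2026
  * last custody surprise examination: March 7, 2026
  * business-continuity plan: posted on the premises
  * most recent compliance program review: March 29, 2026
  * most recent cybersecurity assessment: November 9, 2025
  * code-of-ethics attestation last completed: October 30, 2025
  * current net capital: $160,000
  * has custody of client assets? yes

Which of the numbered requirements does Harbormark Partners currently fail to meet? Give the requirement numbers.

1. Form ADV amendment 27 days ago vs limit 30 → met
2. material compliance findings open 6 > 3 → not met
3. net capital $160,000 ≥ $155,000 → met
4. condition 'has custody of client assets' holds; custody surprise examination 49 days ago vs limit 45 → not met
5. business-continuity plan present → met
6. compliance program review 27 days ago vs limit 30 → met
7. best-execution review 42 days ago vs limit 45 → met
8. cybersecurity assessment 167 days ago vs limit 270 → met
9. written supervisory procedures present → met
10. code-of-ethics attestation 177 days ago vs limit 180 → met
11. condition 'manages more than $100 million' holds; client complaints pending 1 > 0 → not met
12. advisory agreement template present → met
Not met: 2, 4, 11

2, 4, 11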